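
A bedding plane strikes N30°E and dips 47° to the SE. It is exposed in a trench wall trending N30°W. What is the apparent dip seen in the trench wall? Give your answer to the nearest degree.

The strike is N30°E and the section trends N30°W; the acute angle between them is β = 60°.
tan(apparent dip) = tan 47° · sin 60° = 0.9287
α = arctan(0.9287) = 42.88°

43°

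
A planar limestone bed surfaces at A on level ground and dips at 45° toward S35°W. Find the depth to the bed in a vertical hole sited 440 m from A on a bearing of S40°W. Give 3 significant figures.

438 m

The hole lies 5° from the dip direction, so the down-dip offset is 440 × cos 5° = 438.33 m.
Depth = down-dip offset × tan(dip) = 438.33 × tan 45° = 438.33 × 1.0000
Depth = 438.33 m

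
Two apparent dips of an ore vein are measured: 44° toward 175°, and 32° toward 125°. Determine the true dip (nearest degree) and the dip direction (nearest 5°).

true dip 44°, dip direction 175°

The two traces are lines in the plane: v₁ = (sin 175°·cos 44°, cos 175°·cos 44°, −sin 44°), v₂ = (sin 125°·cos 32°, cos 125°·cos 32°, −sin 32°).
The plane normal is n = v₁ × v₂ ∝ (0.042, -0.449, 0.467).
Dip δ = arctan(|n_h|/n_z) = arctan(0.451/0.467) = 44.0°.
Dip direction = azimuth of (n_x, n_y) = atan2(0.042, -0.449) = 175°.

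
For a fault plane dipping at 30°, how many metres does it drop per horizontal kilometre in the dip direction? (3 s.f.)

drop per km = 1000 × tan 30° = 1000 × 0.5774

577 m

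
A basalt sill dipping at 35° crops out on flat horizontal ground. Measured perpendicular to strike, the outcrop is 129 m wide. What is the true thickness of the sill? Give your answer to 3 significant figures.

True thickness t = w · sin(dip) = 129 × sin 35°
t = 129 × 0.5736 = 73.991 m

74.0 m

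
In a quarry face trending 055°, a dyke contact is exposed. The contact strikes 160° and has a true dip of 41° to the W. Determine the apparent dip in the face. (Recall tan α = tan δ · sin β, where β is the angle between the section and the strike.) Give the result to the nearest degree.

40°

The strike is 160° and the section trends 055°; the acute angle between them is β = 75°.
tan α = tan 41° × sin 75° = 0.8693 × 0.9659 = 0.8397
apparent dip = arctan 0.8397 = 40.02°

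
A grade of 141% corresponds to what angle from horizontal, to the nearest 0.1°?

54.7°

tan θ = 141/100 = 1.4100
θ = arctan(1.4100) = 54.65°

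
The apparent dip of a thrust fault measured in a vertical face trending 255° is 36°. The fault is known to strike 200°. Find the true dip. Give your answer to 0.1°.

β = acute angle between strike 200° and section 255° = 55°.
tan δ = tan α / sin β = tan 36° / sin 55° = 0.7265 / 0.8192 = 0.8869
true dip = arctan 0.8869 = 41.57°

41.6°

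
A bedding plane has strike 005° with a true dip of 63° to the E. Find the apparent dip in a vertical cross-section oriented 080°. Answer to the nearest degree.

62°

Angle between strike (005°) and section (080°): β = 75°.
tan(apparent dip) = tan 63° · sin 75° = 1.8957
apparent dip = arctan 1.8957 = 62.19°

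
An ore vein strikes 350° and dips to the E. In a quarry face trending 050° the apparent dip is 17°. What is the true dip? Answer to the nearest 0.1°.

19.4°

The section is 60° from the strike.
tan(true dip) = tan 17° / sin 60° = 0.3530
δ = arctan(0.3530) = 19.44°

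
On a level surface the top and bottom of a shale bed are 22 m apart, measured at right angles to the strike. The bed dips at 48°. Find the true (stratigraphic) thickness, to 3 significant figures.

True thickness t = w · sin(dip) = 22 × sin 48°
t = 22 × 0.7431 = 16.349 m

16.3 m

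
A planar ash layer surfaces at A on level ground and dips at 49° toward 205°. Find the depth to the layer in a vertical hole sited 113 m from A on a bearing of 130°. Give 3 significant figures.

The hole lies 75° from the dip direction, so the down-dip offset is 113 × cos 75° = 29.25 m.
Depth = down-dip offset × tan(dip) = 29.25 × tan 49° = 29.25 × 1.1504
Depth = 33.64 m

33.6 m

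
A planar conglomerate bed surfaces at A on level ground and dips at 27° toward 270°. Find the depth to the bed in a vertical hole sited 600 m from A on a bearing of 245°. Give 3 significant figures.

277 m

The hole lies 25° from the dip direction, so the down-dip offset is 600 × cos 25° = 543.78 m.
Depth = down-dip offset × tan(dip) = 543.78 × tan 27° = 543.78 × 0.5095
Depth = 277.07 m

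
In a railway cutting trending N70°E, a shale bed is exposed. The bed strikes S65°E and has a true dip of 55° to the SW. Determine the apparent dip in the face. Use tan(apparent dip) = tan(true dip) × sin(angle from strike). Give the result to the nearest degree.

45°

Angle between strike (S65°E) and section (N70°E): β = 45°.
tan α = tan 55° × sin 45° = 1.4281 × 0.7071 = 1.0099
apparent dip = arctan 1.0099 = 45.28°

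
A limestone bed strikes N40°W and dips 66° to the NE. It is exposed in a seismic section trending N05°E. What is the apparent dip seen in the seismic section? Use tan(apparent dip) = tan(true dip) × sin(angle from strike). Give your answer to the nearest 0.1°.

57.8°

Angle between strike (N40°W) and section (N05°E): β = 45°.
tan α = tan 66° × sin 45° = 2.2460 × 0.7071 = 1.5882
α = arctan(1.5882) = 57.80°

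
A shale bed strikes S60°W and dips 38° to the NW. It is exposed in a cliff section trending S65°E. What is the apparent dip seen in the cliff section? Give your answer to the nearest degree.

Angle between strike (S60°W) and section (S65°E): β = 55°.
tan(apparent dip) = tan 38° · sin 55° = 0.6400
α = arctan(0.6400) = 32.62°

33°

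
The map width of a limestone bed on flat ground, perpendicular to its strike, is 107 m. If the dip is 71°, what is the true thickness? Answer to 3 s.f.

True thickness t = w · sin(dip) = 107 × sin 71°
t = 107 × 0.9455 = 101.170 m

101 m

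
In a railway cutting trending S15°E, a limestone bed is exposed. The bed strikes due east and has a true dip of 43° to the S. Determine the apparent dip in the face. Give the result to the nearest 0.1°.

42.0°

The section lies 75° from the strike.
tan(apparent dip) = tan 43° · sin 75° = 0.9007
α = arctan(0.9007) = 42.01°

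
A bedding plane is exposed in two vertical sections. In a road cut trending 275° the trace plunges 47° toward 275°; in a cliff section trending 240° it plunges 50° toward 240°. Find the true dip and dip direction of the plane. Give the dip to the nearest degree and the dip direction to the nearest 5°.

Each apparent-dip line lies in the plane. As unit vectors (x east, y north, z up), v₁ plunges 47°→275° and v₂ plunges 50°→240°.
n = v₁ × v₂ = (-0.281, -0.113, 0.251) (taken with n_z > 0).
True dip = arccos(n_z / |n|) = arccos(0.6391) = 50.3°.
Dip direction = atan2(-0.281, -0.113) = 248° (azimuth of n's horizontal projection).

true dip 50°, dip direction 250°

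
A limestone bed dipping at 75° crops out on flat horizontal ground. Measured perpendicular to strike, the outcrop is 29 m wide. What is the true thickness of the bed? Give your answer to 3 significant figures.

True thickness t = w · sin(dip) = 29 × sin 75°
t = 29 × 0.9659 = 28.012 m

28.0 m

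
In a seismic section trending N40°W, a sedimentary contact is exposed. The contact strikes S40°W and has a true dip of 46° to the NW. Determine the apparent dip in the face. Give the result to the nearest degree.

Angle between strike (S40°W) and section (N40°W): β = 80°.
tan(apparent dip) = tan 46° · sin 80° = 1.0198
apparent dip = arctan 1.0198 = 45.56°

46°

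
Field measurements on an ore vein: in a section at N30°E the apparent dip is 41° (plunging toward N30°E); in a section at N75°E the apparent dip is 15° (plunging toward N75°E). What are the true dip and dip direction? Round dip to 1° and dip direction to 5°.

true dip 45°, dip direction 000°

Each apparent-dip line lies in the plane. As unit vectors (x east, y north, z up), v₁ plunges 41°→N30°E and v₂ plunges 15°→N75°E.
The plane normal is n = v₁ × v₂ ∝ (0.005, 0.514, 0.515).
tan δ = √(n_x²+n_y²)/n_z = 0.514/0.515, so δ = 44.9°.
Dip direction = atan2(0.005, 0.514) = 1° (azimuth of n's horizontal projection).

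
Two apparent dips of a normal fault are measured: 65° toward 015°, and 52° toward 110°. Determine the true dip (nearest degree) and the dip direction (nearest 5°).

true dip 69°, dip direction 050°

Each apparent-dip line lies in the plane. As unit vectors (x east, y north, z up), v₁ plunges 65°→015° and v₂ plunges 52°→110°.
n = v₁ × v₂ = (0.513, 0.438, 0.259) (taken with n_z > 0).
tan δ = √(n_x²+n_y²)/n_z = 0.674/0.259, so δ = 69.0°.
Dip direction = atan2(0.513, 0.438) = 49° (azimuth of n's horizontal projection).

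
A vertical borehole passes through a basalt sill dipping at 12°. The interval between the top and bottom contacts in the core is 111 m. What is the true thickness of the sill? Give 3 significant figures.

True thickness t = h · cos(dip) = 111 × cos 12°
t = 111 × 0.9781 = 108.574 m

109 m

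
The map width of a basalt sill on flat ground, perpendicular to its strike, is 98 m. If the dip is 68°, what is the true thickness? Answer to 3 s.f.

90.9 m

True thickness t = w · sin(dip) = 98 × sin 68°
t = 98 × 0.9272 = 90.864 m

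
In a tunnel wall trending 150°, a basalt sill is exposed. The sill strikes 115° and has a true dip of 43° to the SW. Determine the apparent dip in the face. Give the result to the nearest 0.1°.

28.1°

The strike is 115° and the section trends 150°; the acute angle between them is β = 35°.
tan α = tan 43° × sin 35° = 0.9325 × 0.5736 = 0.5349
apparent dip = arctan 0.5349 = 28.14°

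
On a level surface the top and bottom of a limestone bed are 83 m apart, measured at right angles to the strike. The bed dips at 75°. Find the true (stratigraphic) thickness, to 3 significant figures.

80.2 m

True thickness t = w · sin(dip) = 83 × sin 75°
t = 83 × 0.9659 = 80.172 m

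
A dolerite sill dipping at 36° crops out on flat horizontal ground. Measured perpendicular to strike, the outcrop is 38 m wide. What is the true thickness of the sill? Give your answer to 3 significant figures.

22.3 m

True thickness t = w · sin(dip) = 38 × sin 36°
t = 38 × 0.5878 = 22.336 m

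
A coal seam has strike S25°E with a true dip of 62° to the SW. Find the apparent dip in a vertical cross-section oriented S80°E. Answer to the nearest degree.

57°

The section lies 55° from the strike.
tan α = tan 62° × sin 55° = 1.8807 × 0.8192 = 1.5406
apparent dip = arctan 1.5406 = 57.01°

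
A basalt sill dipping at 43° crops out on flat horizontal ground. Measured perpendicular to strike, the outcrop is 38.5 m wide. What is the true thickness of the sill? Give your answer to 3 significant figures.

26.3 m

True thickness t = w · sin(dip) = 38.5 × sin 43°
t = 38.5 × 0.6820 = 26.257 m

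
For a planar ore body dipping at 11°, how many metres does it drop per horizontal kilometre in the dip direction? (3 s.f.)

194 m

drop per km = 1000 × tan 11° = 1000 × 0.1944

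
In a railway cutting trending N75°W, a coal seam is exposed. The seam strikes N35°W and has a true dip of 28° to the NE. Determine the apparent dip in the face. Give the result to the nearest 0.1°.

18.9°

The strike is N35°W and the section trends N75°W; the acute angle between them is β = 40°.
tan(apparent dip) = tan 28° · sin 40° = 0.3418
apparent dip = arctan 0.3418 = 18.87°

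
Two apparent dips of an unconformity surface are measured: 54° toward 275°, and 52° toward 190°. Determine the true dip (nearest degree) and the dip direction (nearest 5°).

Represent each trace as a vector plunging at its apparent dip toward its trend (east-north-up frame): v₁ = (-0.586, 0.051, -0.809), v₂ = (-0.107, -0.606, -0.788).
The plane normal is n = v₁ × v₂ ∝ (-0.531, -0.375, 0.360).
tan δ = √(n_x²+n_y²)/n_z = 0.650/0.360, so δ = 61.0°.
Dip direction = azimuth of (n_x, n_y) = atan2(-0.531, -0.375) = 235°.

true dip 61°, dip direction 235°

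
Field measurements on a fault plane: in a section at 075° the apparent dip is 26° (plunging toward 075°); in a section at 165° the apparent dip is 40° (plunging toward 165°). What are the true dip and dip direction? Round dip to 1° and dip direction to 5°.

true dip 44°, dip direction 135°

The two traces are lines in the plane: v₁ = (sin 75°·cos 26°, cos 75°·cos 26°, −sin 26°), v₂ = (sin 165°·cos 40°, cos 165°·cos 40°, −sin 40°).
n = v₁ × v₂ = (0.474, -0.471, 0.689) (taken with n_z > 0).
True dip = arccos(n_z / |n|) = arccos(0.7176) = 44.1°.
Dip direction = atan2(0.474, -0.471) = 135° (azimuth of n's horizontal projection).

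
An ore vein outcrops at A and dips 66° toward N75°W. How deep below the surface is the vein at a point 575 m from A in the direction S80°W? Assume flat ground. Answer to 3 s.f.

The hole lies 25° from the dip direction, so the down-dip offset is 575 × cos 25° = 521.13 m.
Depth = down-dip offset × tan(dip) = 521.13 × tan 66° = 521.13 × 2.2460
Depth = 1170.47 m

1170 m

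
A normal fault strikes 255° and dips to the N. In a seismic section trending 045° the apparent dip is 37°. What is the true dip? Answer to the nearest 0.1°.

The section is 30° from the strike.
tan(true dip) = tan 37° / sin 30° = 1.5071
true dip = arctan 1.5071 = 56.43°

56.4°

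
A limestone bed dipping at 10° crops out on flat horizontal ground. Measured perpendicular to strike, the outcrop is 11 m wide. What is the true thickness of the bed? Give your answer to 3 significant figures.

1.91 m

True thickness t = w · sin(dip) = 11 × sin 10°
t = 11 × 0.1736 = 1.910 m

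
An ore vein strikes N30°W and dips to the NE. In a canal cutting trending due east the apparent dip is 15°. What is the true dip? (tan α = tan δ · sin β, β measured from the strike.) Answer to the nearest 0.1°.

The section is 60° from the strike.
tan δ = tan α / sin β = tan 15° / sin 60° = 0.2679 / 0.8660 = 0.3094
δ = arctan(0.3094) = 17.19°

17.2°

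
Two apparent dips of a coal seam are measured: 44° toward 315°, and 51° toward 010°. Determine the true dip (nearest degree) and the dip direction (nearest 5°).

The two traces are lines in the plane: v₁ = (sin 315°·cos 44°, cos 315°·cos 44°, −sin 44°), v₂ = (sin 10°·cos 51°, cos 10°·cos 51°, −sin 51°).
n = v₁ × v₂ = (-0.035, 0.471, 0.371) (taken with n_z > 0).
Dip δ = arctan(|n_h|/n_z) = arctan(0.473/0.371) = 51.9°.
The horizontal component of n points toward azimuth atan2(n_x, n_y) = 356°, the dip direction.

true dip 52°, dip direction 355°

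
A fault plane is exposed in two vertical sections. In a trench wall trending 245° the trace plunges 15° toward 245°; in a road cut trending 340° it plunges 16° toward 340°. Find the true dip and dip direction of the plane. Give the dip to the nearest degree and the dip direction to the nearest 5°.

The two traces are lines in the plane: v₁ = (sin 245°·cos 15°, cos 245°·cos 15°, −sin 15°), v₂ = (sin 340°·cos 16°, cos 340°·cos 16°, −sin 16°).
Cross product v₁ × v₂ gives the pole to the plane: n ∝ (-0.346, 0.156, 0.925).
True dip = arccos(n_z / |n|) = arccos(0.9250) = 22.3°.
The horizontal component of n points toward azimuth atan2(n_x, n_y) = 294°, the dip direction.

true dip 22°, dip direction 295°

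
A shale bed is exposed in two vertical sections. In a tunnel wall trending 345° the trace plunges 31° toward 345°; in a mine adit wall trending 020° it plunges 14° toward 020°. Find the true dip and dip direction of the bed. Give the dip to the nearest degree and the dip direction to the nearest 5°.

Represent each trace as a vector plunging at its apparent dip toward its trend (east-north-up frame): v₁ = (-0.222, 0.828, -0.515), v₂ = (0.332, 0.912, -0.242).
n = v₁ × v₂ = (-0.269, 0.225, 0.477) (taken with n_z > 0).
Dip δ = arctan(|n_h|/n_z) = arctan(0.351/0.477) = 36.3°.
Dip direction = atan2(-0.269, 0.225) = 310° (azimuth of n's horizontal projection).

true dip 36°, dip direction 310°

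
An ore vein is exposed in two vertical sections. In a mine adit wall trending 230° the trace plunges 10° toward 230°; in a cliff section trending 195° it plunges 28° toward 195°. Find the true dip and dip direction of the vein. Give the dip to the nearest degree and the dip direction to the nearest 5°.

true dip 35°, dip direction 155°

Represent each trace as a vector plunging at its apparent dip toward its trend (east-north-up frame): v₁ = (-0.754, -0.633, -0.174), v₂ = (-0.229, -0.853, -0.469).
The plane normal is n = v₁ × v₂ ∝ (0.149, -0.314, 0.499).
True dip = arccos(n_z / |n|) = arccos(0.8201) = 34.9°.
Dip direction = atan2(0.149, -0.314) = 155° (azimuth of n's horizontal projection).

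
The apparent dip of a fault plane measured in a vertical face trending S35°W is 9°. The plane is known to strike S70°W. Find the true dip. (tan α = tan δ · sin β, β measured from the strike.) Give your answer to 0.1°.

β = acute angle between strike S70°W and section S35°W = 35°.
tan δ = tan α / sin β = tan 9° / sin 35° = 0.1584 / 0.5736 = 0.2761
true dip = arctan 0.2761 = 15.44°

15.4°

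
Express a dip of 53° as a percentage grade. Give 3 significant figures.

133%

grade % = 100 × tan 53° = 100 × 1.3270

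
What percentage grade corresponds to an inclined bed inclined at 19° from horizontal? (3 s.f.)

grade % = 100 × tan 19° = 100 × 0.3443

34.4%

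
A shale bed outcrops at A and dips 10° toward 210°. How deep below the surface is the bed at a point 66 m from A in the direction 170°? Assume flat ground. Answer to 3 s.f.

8.91 m

The hole lies 40° from the dip direction, so the down-dip offset is 66 × cos 40° = 50.56 m.
Depth = down-dip offset × tan(dip) = 50.56 × tan 10° = 50.56 × 0.1763
Depth = 8.91 m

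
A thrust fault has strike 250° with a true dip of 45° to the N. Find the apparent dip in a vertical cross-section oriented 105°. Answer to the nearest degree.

The strike is 250° and the section trends 105°; the acute angle between them is β = 35°.
tan α = tan 45° × sin 35° = 1.0000 × 0.5736 = 0.5736
α = arctan(0.5736) = 29.84°

30°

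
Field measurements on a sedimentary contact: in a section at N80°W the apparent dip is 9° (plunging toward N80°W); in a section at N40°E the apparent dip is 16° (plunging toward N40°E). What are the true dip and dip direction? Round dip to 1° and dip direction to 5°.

Represent each trace as a vector plunging at its apparent dip toward its trend (east-north-up frame): v₁ = (-0.973, 0.172, -0.156), v₂ = (0.618, 0.736, -0.276).
n = v₁ × v₂ = (-0.068, 0.365, 0.822) (taken with n_z > 0).
tan δ = √(n_x²+n_y²)/n_z = 0.371/0.822, so δ = 24.3°.
Dip direction = atan2(-0.068, 0.365) = 349° (azimuth of n's horizontal projection).

true dip 24°, dip direction 350°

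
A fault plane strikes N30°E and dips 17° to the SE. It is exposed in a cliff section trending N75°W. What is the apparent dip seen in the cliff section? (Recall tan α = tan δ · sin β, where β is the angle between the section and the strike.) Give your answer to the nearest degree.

Angle between strike (N30°E) and section (N75°W): β = 75°.
tan(apparent dip) = tan 17° · sin 75° = 0.2953
α = arctan(0.2953) = 16.45°

16°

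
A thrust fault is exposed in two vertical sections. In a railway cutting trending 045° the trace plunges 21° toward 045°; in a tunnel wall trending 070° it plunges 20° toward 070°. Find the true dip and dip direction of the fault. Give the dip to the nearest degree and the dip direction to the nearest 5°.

true dip 21°, dip direction 050°

Represent each trace as a vector plunging at its apparent dip toward its trend (east-north-up frame): v₁ = (0.660, 0.660, -0.358), v₂ = (0.883, 0.321, -0.342).
The plane normal is n = v₁ × v₂ ∝ (0.111, 0.091, 0.371).
tan δ = √(n_x²+n_y²)/n_z = 0.143/0.371, so δ = 21.1°.
Dip direction = azimuth of (n_x, n_y) = atan2(0.111, 0.091) = 51°.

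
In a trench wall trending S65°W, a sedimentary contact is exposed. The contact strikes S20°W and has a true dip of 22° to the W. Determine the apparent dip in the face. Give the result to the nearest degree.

16°

The strike is S20°W and the section trends S65°W; the acute angle between them is β = 45°.
tan(apparent dip) = tan 22° · sin 45° = 0.2857
apparent dip = arctan 0.2857 = 15.94°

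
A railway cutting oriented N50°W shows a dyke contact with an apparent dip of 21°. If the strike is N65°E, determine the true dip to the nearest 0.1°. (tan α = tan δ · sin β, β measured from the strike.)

23.0°

The section is 65° from the strike.
tan(true dip) = tan 21° / sin 65° = 0.4235
true dip = arctan 0.4235 = 22.95°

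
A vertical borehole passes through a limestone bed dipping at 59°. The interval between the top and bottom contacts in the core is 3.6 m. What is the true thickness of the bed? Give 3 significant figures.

1.85 m

True thickness t = h · cos(dip) = 3.6 × cos 59°
t = 3.6 × 0.5150 = 1.854 m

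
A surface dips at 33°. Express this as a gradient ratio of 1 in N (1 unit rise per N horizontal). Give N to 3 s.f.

1 in 1.54

1 : N means tan θ = 1/N, so N = 1/tan 33° = 1/0.6494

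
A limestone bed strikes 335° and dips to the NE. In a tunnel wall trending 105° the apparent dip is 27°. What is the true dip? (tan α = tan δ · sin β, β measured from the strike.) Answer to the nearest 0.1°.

33.6°

β = acute angle between strike 335° and section 105° = 50°.
tan(true dip) = tan 27° / sin 50° = 0.6651
δ = arctan(0.6651) = 33.63°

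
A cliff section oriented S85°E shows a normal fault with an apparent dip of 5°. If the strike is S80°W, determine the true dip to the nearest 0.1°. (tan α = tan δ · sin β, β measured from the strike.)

18.7°

β = acute angle between strike S80°W and section S85°E = 15°.
tan(true dip) = tan 5° / sin 15° = 0.3380
true dip = arctan 0.3380 = 18.68°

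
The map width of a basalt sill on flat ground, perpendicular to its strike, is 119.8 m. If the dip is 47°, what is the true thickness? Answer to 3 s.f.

True thickness t = w · sin(dip) = 119.8 × sin 47°
t = 119.8 × 0.7314 = 87.616 m

87.6 m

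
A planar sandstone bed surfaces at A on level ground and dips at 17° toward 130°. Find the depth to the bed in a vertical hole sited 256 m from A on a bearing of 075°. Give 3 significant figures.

The hole lies 55° from the dip direction, so the down-dip offset is 256 × cos 55° = 146.84 m.
Depth = down-dip offset × tan(dip) = 146.84 × tan 17° = 146.84 × 0.3057
Depth = 44.89 m

44.9 m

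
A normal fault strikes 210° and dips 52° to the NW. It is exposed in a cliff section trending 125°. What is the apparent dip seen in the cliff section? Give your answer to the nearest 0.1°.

The strike is 210° and the section trends 125°; the acute angle between them is β = 85°.
tan(apparent dip) = tan 52° · sin 85° = 1.2751
α = arctan(1.2751) = 51.89°

51.9°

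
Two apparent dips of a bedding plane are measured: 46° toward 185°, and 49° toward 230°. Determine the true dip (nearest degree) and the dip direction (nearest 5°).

true dip 50°, dip direction 215°

Represent each trace as a vector plunging at its apparent dip toward its trend (east-north-up frame): v₁ = (-0.061, -0.692, -0.719), v₂ = (-0.503, -0.422, -0.755).
Cross product v₁ × v₂ gives the pole to the plane: n ∝ (-0.219, -0.316, 0.322).
Dip δ = arctan(|n_h|/n_z) = arctan(0.384/0.322) = 50.0°.
Dip direction = azimuth of (n_x, n_y) = atan2(-0.219, -0.316) = 215°.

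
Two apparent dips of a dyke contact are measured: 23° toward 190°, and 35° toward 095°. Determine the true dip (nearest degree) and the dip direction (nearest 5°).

true dip 40°, dip direction 130°

The two traces are lines in the plane: v₁ = (sin 190°·cos 23°, cos 190°·cos 23°, −sin 23°), v₂ = (sin 95°·cos 35°, cos 95°·cos 35°, −sin 35°).
The plane normal is n = v₁ × v₂ ∝ (0.492, -0.411, 0.751).
True dip = arccos(n_z / |n|) = arccos(0.7608) = 40.5°.
Dip direction = azimuth of (n_x, n_y) = atan2(0.492, -0.411) = 130°.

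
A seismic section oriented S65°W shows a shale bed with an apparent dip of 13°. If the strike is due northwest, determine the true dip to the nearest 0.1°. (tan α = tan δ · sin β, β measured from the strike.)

13.8°

The section is 70° from the strike.
tan(true dip) = tan 13° / sin 70° = 0.2457
true dip = arctan 0.2457 = 13.80°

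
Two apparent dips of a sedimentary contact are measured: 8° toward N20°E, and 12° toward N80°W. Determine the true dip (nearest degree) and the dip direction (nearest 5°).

Each apparent-dip line lies in the plane. As unit vectors (x east, y north, z up), v₁ plunges 8°→N20°E and v₂ plunges 12°→N80°W.
The plane normal is n = v₁ × v₂ ∝ (-0.170, 0.204, 0.954).
True dip = arccos(n_z / |n|) = arccos(0.9633) = 15.6°.
The horizontal component of n points toward azimuth atan2(n_x, n_y) = 320°, the dip direction.

true dip 16°, dip direction 320°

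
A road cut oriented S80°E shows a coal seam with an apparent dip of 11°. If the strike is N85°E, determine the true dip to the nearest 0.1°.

36.9°

The section is 15° from the strike.
tan δ = tan α / sin β = tan 11° / sin 15° = 0.1944 / 0.2588 = 0.7510
true dip = arctan 0.7510 = 36.91°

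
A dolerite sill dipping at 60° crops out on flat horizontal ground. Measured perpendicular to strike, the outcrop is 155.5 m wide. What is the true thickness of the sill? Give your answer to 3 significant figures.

True thickness t = w · sin(dip) = 155.5 × sin 60°
t = 155.5 × 0.8660 = 134.667 m

135 m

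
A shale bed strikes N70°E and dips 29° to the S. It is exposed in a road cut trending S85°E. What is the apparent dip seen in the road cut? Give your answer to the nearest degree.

13°

The strike is N70°E and the section trends S85°E; the acute angle between them is β = 25°.
tan α = tan 29° × sin 25° = 0.5543 × 0.4226 = 0.2343
apparent dip = arctan 0.2343 = 13.18°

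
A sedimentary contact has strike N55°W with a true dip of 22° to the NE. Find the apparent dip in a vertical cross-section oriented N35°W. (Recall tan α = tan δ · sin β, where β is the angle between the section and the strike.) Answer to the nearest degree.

8°

The strike is N55°W and the section trends N35°W; the acute angle between them is β = 20°.
tan(apparent dip) = tan 22° · sin 20° = 0.1382
α = arctan(0.1382) = 7.87°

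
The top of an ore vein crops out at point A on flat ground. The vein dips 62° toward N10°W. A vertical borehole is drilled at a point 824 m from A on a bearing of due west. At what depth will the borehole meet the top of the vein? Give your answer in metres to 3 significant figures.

The hole lies 80° from the dip direction, so the down-dip offset is 824 × cos 80° = 143.09 m.
Depth = down-dip offset × tan(dip) = 143.09 × tan 62° = 143.09 × 1.8807
Depth = 269.11 m

269 m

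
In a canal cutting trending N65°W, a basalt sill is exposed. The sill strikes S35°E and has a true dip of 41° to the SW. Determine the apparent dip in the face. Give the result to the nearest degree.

23°

The section lies 30° from the strike.
tan α = tan 41° × sin 30° = 0.8693 × 0.5000 = 0.4346
apparent dip = arctan 0.4346 = 23.49°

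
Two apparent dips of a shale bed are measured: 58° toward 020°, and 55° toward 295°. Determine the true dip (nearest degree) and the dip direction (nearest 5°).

true dip 64°, dip direction 340°

Represent each trace as a vector plunging at its apparent dip toward its trend (east-north-up frame): v₁ = (0.181, 0.498, -0.848), v₂ = (-0.520, 0.242, -0.819).
Cross product v₁ × v₂ gives the pole to the plane: n ∝ (-0.202, 0.589, 0.303).
tan δ = √(n_x²+n_y²)/n_z = 0.623/0.303, so δ = 64.1°.
Dip direction = atan2(-0.202, 0.589) = 341° (azimuth of n's horizontal projection).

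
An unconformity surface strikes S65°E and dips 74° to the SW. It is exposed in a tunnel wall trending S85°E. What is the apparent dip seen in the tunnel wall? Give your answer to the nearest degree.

50°

The section lies 20° from the strike.
tan(apparent dip) = tan 74° · sin 20° = 1.1928
apparent dip = arctan 1.1928 = 50.02°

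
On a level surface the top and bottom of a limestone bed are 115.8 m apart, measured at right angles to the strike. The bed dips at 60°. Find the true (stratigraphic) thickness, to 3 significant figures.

True thickness t = w · sin(dip) = 115.8 × sin 60°
t = 115.8 × 0.8660 = 100.286 m

100 m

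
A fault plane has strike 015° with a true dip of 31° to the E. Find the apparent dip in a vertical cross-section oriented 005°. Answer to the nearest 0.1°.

6.0°

Angle between strike (015°) and section (005°): β = 10°.
tan α = tan 31° × sin 10° = 0.6009 × 0.1736 = 0.1043
apparent dip = arctan 0.1043 = 5.96°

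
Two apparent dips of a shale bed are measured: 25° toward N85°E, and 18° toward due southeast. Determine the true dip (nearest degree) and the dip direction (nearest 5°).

Each apparent-dip line lies in the plane. As unit vectors (x east, y north, z up), v₁ plunges 25°→N85°E and v₂ plunges 18°→due southeast.
n = v₁ × v₂ = (0.309, 0.005, 0.660) (taken with n_z > 0).
True dip = arccos(n_z / |n|) = arccos(0.9059) = 25.1°.
Dip direction = azimuth of (n_x, n_y) = atan2(0.309, 0.005) = 89°.

true dip 25°, dip direction 090°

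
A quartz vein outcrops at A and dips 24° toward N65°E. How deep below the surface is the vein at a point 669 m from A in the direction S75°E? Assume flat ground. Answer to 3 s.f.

228 m

The hole lies 40° from the dip direction, so the down-dip offset is 669 × cos 40° = 512.48 m.
Depth = down-dip offset × tan(dip) = 512.48 × tan 24° = 512.48 × 0.4452
Depth = 228.17 m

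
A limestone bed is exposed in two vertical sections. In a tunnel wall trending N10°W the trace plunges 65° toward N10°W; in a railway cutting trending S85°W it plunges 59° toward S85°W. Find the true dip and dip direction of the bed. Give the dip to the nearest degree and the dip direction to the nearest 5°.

true dip 69°, dip direction 315°

The two traces are lines in the plane: v₁ = (sin 350°·cos 65°, cos 350°·cos 65°, −sin 65°), v₂ = (sin 265°·cos 59°, cos 265°·cos 59°, −sin 59°).
Cross product v₁ × v₂ gives the pole to the plane: n ∝ (-0.397, 0.402, 0.217).
True dip = arccos(n_z / |n|) = arccos(0.3581) = 69.0°.
Dip direction = azimuth of (n_x, n_y) = atan2(-0.397, 0.402) = 315°.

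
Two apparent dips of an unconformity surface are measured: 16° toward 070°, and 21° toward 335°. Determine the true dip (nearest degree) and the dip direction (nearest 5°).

true dip 27°, dip direction 015°

The two traces are lines in the plane: v₁ = (sin 70°·cos 16°, cos 70°·cos 16°, −sin 16°), v₂ = (sin 335°·cos 21°, cos 335°·cos 21°, −sin 21°).
Cross product v₁ × v₂ gives the pole to the plane: n ∝ (0.115, 0.432, 0.894).
Dip δ = arctan(|n_h|/n_z) = arctan(0.448/0.894) = 26.6°.
Dip direction = azimuth of (n_x, n_y) = atan2(0.115, 0.432) = 15°.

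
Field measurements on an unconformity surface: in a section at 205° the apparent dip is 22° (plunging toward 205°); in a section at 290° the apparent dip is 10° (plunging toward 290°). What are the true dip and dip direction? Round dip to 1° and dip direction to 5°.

true dip 23°, dip direction 225°

The two traces are lines in the plane: v₁ = (sin 205°·cos 22°, cos 205°·cos 22°, −sin 22°), v₂ = (sin 290°·cos 10°, cos 290°·cos 10°, −sin 10°).
n = v₁ × v₂ = (-0.272, -0.279, 0.910) (taken with n_z > 0).
True dip = arccos(n_z / |n|) = arccos(0.9193) = 23.2°.
The horizontal component of n points toward azimuth atan2(n_x, n_y) = 224°, the dip direction.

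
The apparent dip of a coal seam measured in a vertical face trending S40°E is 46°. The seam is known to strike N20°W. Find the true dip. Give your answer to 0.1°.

71.7°

β = acute angle between strike N20°W and section S40°E = 20°.
tan δ = tan α / sin β = tan 46° / sin 20° = 1.0355 / 0.3420 = 3.0277
true dip = arctan 3.0277 = 71.72°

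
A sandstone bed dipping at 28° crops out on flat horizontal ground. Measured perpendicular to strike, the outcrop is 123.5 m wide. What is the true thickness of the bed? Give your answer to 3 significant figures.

True thickness t = w · sin(dip) = 123.5 × sin 28°
t = 123.5 × 0.4695 = 57.980 m

58.0 m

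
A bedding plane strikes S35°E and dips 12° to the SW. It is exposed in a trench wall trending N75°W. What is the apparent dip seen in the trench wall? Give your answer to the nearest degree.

Angle between strike (S35°E) and section (N75°W): β = 40°.
tan α = tan 12° × sin 40° = 0.2126 × 0.6428 = 0.1366
apparent dip = arctan 0.1366 = 7.78°

8°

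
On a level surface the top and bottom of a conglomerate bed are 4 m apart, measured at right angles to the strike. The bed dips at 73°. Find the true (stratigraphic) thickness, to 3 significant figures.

3.83 m

True thickness t = w · sin(dip) = 4 × sin 73°
t = 4 × 0.9563 = 3.825 m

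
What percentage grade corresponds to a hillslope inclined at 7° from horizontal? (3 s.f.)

grade % = 100 × tan 7° = 100 × 0.1228

12.3%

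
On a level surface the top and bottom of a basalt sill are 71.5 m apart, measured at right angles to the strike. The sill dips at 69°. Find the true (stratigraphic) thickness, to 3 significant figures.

66.8 m

True thickness t = w · sin(dip) = 71.5 × sin 69°
t = 71.5 × 0.9336 = 66.751 m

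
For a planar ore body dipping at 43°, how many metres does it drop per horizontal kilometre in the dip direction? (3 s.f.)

933 m

drop per km = 1000 × tan 43° = 1000 × 0.9325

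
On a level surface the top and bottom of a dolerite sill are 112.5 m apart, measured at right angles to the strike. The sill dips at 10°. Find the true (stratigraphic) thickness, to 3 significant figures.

True thickness t = w · sin(dip) = 112.5 × sin 10°
t = 112.5 × 0.1736 = 19.535 m

19.5 m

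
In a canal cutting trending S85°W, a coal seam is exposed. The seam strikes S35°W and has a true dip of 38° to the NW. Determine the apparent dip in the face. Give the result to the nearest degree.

Angle between strike (S35°W) and section (S85°W): β = 50°.
tan α = tan 38° × sin 50° = 0.7813 × 0.7660 = 0.5985
apparent dip = arctan 0.5985 = 30.90°

31°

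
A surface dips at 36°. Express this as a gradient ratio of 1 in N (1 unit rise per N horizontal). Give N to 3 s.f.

1 : N means tan θ = 1/N, so N = 1/tan 36° = 1/0.7265

1 in 1.38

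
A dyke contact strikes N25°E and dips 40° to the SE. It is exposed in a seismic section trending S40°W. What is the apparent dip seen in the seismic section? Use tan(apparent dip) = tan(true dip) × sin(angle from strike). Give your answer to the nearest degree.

Angle between strike (N25°E) and section (S40°W): β = 15°.
tan α = tan 40° × sin 15° = 0.8391 × 0.2588 = 0.2172
apparent dip = arctan 0.2172 = 12.25°

12°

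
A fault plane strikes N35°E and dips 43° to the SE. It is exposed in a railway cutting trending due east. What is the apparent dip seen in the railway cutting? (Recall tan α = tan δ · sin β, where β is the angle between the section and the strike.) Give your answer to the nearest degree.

37°

The section lies 55° from the strike.
tan(apparent dip) = tan 43° · sin 55° = 0.7639
apparent dip = arctan 0.7639 = 37.38°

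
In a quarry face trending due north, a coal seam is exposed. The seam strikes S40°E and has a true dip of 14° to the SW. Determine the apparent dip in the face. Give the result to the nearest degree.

The section lies 40° from the strike.
tan α = tan 14° × sin 40° = 0.2493 × 0.6428 = 0.1603
apparent dip = arctan 0.1603 = 9.11°

9°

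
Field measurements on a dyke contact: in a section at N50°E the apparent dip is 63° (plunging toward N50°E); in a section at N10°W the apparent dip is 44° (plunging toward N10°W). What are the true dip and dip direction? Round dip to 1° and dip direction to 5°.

true dip 63°, dip direction 050°

The two traces are lines in the plane: v₁ = (sin 50°·cos 63°, cos 50°·cos 63°, −sin 63°), v₂ = (sin 350°·cos 44°, cos 350°·cos 44°, −sin 44°).
n = v₁ × v₂ = (0.428, 0.353, 0.283) (taken with n_z > 0).
tan δ = √(n_x²+n_y²)/n_z = 0.555/0.283, so δ = 63.0°.
Dip direction = atan2(0.428, 0.353) = 51° (azimuth of n's horizontal projection).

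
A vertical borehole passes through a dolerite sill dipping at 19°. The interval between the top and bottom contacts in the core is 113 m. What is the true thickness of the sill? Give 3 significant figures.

True thickness t = h · cos(dip) = 113 × cos 19°
t = 113 × 0.9455 = 106.844 m

107 m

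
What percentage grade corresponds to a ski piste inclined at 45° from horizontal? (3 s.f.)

grade % = 100 × tan 45° = 100 × 1.0000

100%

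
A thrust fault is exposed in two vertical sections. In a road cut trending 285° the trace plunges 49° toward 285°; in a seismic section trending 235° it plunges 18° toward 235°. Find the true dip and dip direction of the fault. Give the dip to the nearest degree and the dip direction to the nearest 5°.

The two traces are lines in the plane: v₁ = (sin 285°·cos 49°, cos 285°·cos 49°, −sin 49°), v₂ = (sin 235°·cos 18°, cos 235°·cos 18°, −sin 18°).
Cross product v₁ × v₂ gives the pole to the plane: n ∝ (-0.464, 0.392, 0.478).
tan δ = √(n_x²+n_y²)/n_z = 0.608/0.478, so δ = 51.8°.
Dip direction = azimuth of (n_x, n_y) = atan2(-0.464, 0.392) = 310°.

true dip 52°, dip direction 310°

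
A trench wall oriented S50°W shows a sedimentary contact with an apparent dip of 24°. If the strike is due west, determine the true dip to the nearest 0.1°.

The section is 40° from the strike.
tan δ = tan α / sin β = tan 24° / sin 40° = 0.4452 / 0.6428 = 0.6927
δ = arctan(0.6927) = 34.71°

34.7°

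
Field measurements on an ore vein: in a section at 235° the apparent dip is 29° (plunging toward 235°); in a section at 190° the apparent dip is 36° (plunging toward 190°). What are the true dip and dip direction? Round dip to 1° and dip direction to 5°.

true dip 36°, dip direction 195°

Each apparent-dip line lies in the plane. As unit vectors (x east, y north, z up), v₁ plunges 29°→235° and v₂ plunges 36°→190°.
The plane normal is n = v₁ × v₂ ∝ (-0.091, -0.353, 0.500).
tan δ = √(n_x²+n_y²)/n_z = 0.365/0.500, so δ = 36.1°.
Dip direction = atan2(-0.091, -0.353) = 195° (azimuth of n's horizontal projection).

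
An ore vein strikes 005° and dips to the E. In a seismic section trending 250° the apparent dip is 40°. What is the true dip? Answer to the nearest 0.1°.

42.8°

β = acute angle between strike 005° and section 250° = 65°.
tan(true dip) = tan 40° / sin 65° = 0.9258
true dip = arctan 0.9258 = 42.79°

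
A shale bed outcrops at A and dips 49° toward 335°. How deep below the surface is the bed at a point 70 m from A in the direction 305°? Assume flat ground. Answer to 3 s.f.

69.7 m

The hole lies 30° from the dip direction, so the down-dip offset is 70 × cos 30° = 60.62 m.
Depth = down-dip offset × tan(dip) = 60.62 × tan 49° = 60.62 × 1.1504
Depth = 69.74 m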